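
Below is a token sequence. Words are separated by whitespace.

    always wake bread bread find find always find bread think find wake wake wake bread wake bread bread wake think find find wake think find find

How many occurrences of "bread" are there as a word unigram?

Scanning the 26 tokens for "bread":
  position 3: bread
  position 4: bread
  position 9: bread
  position 15: bread
  position 17: bread
  position 18: bread

6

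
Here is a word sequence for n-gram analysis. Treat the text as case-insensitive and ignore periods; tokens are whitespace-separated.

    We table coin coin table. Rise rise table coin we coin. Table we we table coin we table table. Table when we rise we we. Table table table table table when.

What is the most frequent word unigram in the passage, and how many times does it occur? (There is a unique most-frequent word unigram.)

"table", 13 times

Unigram frequencies (highest first):
  table: 13
  we: 8
  coin: 5
  rise: 3
  when: 2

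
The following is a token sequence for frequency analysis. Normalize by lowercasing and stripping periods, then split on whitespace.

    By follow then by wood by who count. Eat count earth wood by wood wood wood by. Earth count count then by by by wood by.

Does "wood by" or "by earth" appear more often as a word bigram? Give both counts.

"wood by" (4 vs 1)

"wood by": 4 occurrences
"by earth": 1 occurrence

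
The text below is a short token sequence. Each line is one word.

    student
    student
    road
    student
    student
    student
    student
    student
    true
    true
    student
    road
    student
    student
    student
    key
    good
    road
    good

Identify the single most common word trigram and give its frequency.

Trigram frequencies (highest first):
  student student student: 4
  student road student: 2
  road student student: 2
  student student road: 1
  student student true: 1
  student true true: 1
  … (6 more, each ≤ 1)

"student student student", 4 times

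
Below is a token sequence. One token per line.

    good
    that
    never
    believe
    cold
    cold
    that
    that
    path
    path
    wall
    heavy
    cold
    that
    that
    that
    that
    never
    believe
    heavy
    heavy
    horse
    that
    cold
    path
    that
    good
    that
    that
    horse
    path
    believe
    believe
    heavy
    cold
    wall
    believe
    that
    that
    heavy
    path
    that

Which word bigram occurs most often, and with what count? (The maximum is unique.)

Bigram frequencies (highest first):
  that that: 6
  good that: 2
  that never: 2
  never believe: 2
  cold that: 2
  heavy cold: 2
  … (23 more, each ≤ 2)

"that that", 6 times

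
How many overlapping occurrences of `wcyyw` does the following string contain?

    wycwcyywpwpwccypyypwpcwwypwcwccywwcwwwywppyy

Sliding a length-5 window over the 44 characters (40 positions):
  position 4–8: wcyyw

1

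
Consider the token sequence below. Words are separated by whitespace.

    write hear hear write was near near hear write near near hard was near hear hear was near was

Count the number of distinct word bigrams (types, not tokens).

12

19 tokens → 18 bigram windows in total.
Repeated bigrams (each contributes count−1 duplicates):
  was near: 3
  hear hear: 2
  hear write: 2
  near hear: 2
  near near: 2
6 duplicate windows → 18 − 6 = 12 distinct.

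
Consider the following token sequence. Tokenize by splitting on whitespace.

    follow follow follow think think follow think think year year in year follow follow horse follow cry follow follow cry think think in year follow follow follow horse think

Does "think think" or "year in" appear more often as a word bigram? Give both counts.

"think think": 3 occurrences
"year in": 1 occurrence

"think think" (3 vs 1)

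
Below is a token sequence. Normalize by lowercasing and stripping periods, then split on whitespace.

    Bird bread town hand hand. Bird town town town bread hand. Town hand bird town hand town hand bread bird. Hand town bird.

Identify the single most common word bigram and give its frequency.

"town hand", 4 times

Bigram frequencies (highest first):
  town hand: 4
  hand town: 3
  hand bird: 2
  bird town: 2
  town town: 2
  bird bread: 1
  … (8 more, each ≤ 1)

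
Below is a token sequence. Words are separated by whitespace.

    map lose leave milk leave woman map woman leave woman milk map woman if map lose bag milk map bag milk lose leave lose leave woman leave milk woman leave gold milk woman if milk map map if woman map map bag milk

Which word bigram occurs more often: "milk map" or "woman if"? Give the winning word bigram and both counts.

"milk map" (3 vs 2)

"milk map": 3 occurrences
"woman if": 2 occurrences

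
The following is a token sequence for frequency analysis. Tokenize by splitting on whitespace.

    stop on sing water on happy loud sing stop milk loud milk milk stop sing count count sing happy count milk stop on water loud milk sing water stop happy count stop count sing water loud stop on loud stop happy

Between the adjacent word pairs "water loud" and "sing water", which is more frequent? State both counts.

"sing water" (3 vs 2)

"water loud": 2 occurrences
"sing water": 3 occurrences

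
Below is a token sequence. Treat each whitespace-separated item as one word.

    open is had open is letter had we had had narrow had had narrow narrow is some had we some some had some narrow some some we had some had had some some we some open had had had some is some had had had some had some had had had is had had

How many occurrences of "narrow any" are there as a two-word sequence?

Scanning the 53 overlapping bigram windows for "narrow any":
  (none found)

0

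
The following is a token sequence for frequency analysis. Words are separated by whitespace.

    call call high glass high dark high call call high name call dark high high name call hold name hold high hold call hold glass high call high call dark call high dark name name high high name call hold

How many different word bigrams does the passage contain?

22

40 tokens → 39 bigram windows in total.
Repeated bigrams (each contributes count−1 duplicates):
  call high: 4
  call hold: 3
  high call: 3
  high name: 3
  name call: 3
  call call: 2
  call dark: 2
  dark high: 2
  … (3 more repeated)
17 duplicate windows → 39 − 17 = 22 distinct.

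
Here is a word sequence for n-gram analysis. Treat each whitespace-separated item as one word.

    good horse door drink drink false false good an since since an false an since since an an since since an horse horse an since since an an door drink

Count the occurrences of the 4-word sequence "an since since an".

Scanning the 27 overlapping 4-gram windows for "an since since an":
  position 9–12: an since since an
  position 14–17: an since since an
  position 18–21: an since since an
  position 24–27: an since since an

4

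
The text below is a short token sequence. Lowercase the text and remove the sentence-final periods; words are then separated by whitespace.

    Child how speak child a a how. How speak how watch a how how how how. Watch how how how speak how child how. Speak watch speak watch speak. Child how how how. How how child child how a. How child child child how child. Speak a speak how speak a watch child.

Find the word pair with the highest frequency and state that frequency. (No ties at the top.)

Bigram frequencies (highest first):
  how how: 10
  child how: 5
  how speak: 5
  how child: 4
  a how: 3
  speak how: 3
  … (15 more, each ≤ 3)

"how how", 10 times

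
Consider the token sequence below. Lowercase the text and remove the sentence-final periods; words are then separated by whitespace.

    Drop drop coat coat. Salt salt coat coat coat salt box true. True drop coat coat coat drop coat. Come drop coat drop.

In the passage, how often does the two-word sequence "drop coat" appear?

Scanning the 22 overlapping bigram windows for "drop coat":
  position 2–3: drop coat
  position 14–15: drop coat
  position 18–19: drop coat
  position 21–22: drop coat

4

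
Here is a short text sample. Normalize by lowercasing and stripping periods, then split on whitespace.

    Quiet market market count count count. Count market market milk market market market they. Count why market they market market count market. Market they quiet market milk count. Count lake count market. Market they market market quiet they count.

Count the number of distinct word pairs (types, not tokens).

39 tokens → 38 bigram windows in total.
Repeated bigrams (each contributes count−1 duplicates):
  market market: 8
  count count: 4
  market they: 4
  count market: 3
  market count: 2
  market milk: 2
  quiet market: 2
  they count: 2
  … (1 more repeated)
20 duplicate windows → 38 − 20 = 18 distinct.

18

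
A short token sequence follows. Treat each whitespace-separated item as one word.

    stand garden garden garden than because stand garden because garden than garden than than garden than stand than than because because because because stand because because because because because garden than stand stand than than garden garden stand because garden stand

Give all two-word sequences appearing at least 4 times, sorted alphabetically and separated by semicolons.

because because; garden than

Bigram counts meeting the condition (at least 4 times):
  because because: 7
  garden than: 5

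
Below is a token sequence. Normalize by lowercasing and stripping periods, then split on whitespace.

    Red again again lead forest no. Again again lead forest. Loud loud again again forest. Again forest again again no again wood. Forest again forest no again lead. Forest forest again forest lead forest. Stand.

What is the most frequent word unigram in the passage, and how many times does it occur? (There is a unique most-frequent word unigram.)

Unigram frequencies (highest first):
  again: 13
  forest: 10
  lead: 4
  no: 3
  loud: 2
  red: 1
  … (2 more, each ≤ 1)

"again", 13 times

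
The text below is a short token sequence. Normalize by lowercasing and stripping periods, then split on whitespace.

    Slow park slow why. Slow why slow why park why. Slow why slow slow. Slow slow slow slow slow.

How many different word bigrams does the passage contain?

19 tokens → 18 bigram windows in total.
Repeated bigrams (each contributes count−1 duplicates):
  slow slow: 6
  slow why: 4
  why slow: 4
11 duplicate windows → 18 − 11 = 7 distinct.

7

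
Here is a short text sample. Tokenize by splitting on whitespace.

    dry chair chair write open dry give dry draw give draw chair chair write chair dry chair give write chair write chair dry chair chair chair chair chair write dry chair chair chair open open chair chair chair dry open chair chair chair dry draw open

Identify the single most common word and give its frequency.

Unigram frequencies (highest first):
  chair: 22
  dry: 8
  write: 5
  open: 5
  give: 3
  draw: 3

"chair", 22 times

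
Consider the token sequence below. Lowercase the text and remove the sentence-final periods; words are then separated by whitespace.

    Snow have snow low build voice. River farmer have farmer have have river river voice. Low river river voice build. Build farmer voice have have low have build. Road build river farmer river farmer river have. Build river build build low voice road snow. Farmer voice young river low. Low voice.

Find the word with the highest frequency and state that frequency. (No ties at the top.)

Unigram frequencies (highest first):
  river: 10
  have: 8
  build: 8
  voice: 7
  low: 6
  farmer: 6
  … (3 more, each ≤ 3)

"river", 10 times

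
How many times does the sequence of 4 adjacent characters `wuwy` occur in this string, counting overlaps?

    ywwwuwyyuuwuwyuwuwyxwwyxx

Sliding a length-4 window over the 25 characters (22 positions):
  position 4–7: wuwy
  position 11–14: wuwy
  position 16–19: wuwy

3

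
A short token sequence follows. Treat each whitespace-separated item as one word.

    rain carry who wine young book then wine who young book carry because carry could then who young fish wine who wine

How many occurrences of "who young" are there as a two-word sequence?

Scanning the 21 overlapping bigram windows for "who young":
  position 9–10: who young
  position 17–18: who young

2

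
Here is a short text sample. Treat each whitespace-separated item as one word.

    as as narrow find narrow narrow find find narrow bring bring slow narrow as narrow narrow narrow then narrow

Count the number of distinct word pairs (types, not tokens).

19 tokens → 18 bigram windows in total.
Repeated bigrams (each contributes count−1 duplicates):
  narrow narrow: 3
  as narrow: 2
  find narrow: 2
  narrow find: 2
5 duplicate windows → 18 − 5 = 13 distinct.

13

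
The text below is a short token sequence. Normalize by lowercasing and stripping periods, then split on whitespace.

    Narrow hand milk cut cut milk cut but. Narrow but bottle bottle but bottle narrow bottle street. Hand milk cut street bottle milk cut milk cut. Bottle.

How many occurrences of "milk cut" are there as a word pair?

5

Scanning the 26 overlapping bigram windows for "milk cut":
  position 3–4: milk cut
  position 6–7: milk cut
  position 19–20: milk cut
  position 23–24: milk cut
  position 25–26: milk cut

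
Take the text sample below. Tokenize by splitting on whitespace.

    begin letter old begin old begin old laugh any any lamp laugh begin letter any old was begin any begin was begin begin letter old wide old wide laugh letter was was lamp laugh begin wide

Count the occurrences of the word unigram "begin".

Scanning the 36 tokens for "begin":
  position 1: begin
  position 4: begin
  position 6: begin
  position 13: begin
  position 18: begin
  position 20: begin
  position 22: begin
  position 23: begin
  position 35: begin

9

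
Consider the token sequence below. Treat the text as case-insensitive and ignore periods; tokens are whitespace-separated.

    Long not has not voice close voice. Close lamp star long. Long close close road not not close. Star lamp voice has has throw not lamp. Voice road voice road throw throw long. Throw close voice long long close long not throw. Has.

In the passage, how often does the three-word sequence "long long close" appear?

2

Scanning the 41 overlapping trigram windows for "long long close":
  position 11–13: long long close
  position 37–39: long long close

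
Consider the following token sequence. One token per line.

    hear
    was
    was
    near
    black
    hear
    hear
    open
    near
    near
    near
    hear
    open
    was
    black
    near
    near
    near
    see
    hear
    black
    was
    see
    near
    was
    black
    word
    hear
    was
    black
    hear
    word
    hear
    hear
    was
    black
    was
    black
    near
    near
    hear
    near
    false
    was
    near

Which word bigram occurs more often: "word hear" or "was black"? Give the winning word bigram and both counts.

"word hear": 2 occurrences
"was black": 5 occurrences

"was black" (5 vs 2)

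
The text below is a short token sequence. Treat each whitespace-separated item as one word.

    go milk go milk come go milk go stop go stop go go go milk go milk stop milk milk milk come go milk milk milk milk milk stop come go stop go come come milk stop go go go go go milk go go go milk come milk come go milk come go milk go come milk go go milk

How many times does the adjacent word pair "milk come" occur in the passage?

Scanning the 60 overlapping bigram windows for "milk come":
  position 4–5: milk come
  position 21–22: milk come
  position 47–48: milk come
  position 49–50: milk come
  position 52–53: milk come

5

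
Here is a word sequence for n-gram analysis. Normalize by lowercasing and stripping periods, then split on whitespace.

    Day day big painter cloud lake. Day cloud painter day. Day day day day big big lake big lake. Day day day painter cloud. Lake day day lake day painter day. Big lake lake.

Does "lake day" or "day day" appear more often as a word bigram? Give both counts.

"lake day": 4 occurrences
"day day": 8 occurrences

"day day" (8 vs 4)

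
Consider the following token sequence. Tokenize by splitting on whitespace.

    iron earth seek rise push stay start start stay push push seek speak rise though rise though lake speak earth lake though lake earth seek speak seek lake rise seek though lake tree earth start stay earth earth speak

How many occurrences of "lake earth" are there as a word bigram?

1

Scanning the 38 overlapping bigram windows for "lake earth":
  position 23–24: lake earth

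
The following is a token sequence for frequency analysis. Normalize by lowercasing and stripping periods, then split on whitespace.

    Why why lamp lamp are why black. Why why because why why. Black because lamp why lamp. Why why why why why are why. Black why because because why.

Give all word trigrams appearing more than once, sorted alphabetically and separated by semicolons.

are why black; why black why; why why why

Trigram counts meeting the condition (more than once):
  are why black: 2
  why black why: 2
  why why why: 3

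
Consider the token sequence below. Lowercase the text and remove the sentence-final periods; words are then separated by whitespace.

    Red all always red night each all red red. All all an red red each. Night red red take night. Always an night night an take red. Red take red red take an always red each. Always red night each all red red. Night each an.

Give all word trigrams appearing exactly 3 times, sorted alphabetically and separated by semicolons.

Trigram counts meeting the condition (exactly 3 times):
  red night each: 3
  red red take: 3

red night each; red red take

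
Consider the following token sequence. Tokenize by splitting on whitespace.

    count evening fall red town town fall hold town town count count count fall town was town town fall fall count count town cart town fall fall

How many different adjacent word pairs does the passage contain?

27 tokens → 26 bigram windows in total.
Repeated bigrams (each contributes count−1 duplicates):
  count count: 3
  town fall: 3
  town town: 3
  fall fall: 2
7 duplicate windows → 26 − 7 = 19 distinct.

19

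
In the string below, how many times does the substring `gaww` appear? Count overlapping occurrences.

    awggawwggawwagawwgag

3

Sliding a length-4 window over the 20 characters (17 positions):
  position 4–7: gaww
  position 9–12: gaww
  position 14–17: gaww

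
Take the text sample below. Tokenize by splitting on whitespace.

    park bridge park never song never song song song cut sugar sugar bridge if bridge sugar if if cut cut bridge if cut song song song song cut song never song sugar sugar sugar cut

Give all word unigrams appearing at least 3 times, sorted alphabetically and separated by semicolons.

bridge; cut; if; never; song; sugar

Unigram counts meeting the condition (at least 3 times):
  bridge: 4
  cut: 6
  if: 4
  never: 3
  song: 10
  sugar: 6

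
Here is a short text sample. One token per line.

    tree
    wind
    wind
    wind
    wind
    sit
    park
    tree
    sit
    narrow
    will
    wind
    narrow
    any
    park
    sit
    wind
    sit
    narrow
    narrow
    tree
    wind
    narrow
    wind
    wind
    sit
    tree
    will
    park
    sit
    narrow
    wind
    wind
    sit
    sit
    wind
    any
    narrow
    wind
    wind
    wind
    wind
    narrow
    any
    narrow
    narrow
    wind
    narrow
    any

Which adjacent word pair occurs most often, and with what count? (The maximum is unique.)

Bigram frequencies (highest first):
  wind wind: 8
  wind sit: 4
  wind narrow: 4
  narrow wind: 4
  sit narrow: 3
  narrow any: 3
  … (17 more, each ≤ 2)

"wind wind", 8 times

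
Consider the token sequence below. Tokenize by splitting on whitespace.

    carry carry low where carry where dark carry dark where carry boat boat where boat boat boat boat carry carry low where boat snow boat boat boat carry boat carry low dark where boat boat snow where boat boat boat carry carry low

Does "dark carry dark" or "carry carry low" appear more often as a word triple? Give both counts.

"carry carry low" (3 vs 1)

"dark carry dark": 1 occurrence
"carry carry low": 3 occurrences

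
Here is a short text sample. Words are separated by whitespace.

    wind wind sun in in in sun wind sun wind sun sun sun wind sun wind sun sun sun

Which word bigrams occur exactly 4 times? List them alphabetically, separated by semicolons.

Bigram counts meeting the condition (exactly 4 times):
  sun sun: 4
  sun wind: 4

sun sun; sun wind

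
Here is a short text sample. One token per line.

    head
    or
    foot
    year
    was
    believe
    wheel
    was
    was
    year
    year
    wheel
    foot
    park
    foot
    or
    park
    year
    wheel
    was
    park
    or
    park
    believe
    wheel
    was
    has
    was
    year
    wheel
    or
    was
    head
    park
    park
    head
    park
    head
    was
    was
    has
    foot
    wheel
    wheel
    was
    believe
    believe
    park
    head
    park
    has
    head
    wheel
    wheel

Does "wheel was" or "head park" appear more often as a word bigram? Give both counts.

"wheel was" (4 vs 3)

"wheel was": 4 occurrences
"head park": 3 occurrences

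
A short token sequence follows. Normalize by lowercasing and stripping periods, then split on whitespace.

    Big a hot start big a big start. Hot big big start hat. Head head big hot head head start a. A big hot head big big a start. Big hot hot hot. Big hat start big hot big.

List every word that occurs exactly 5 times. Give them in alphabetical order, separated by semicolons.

a; head

Unigram counts meeting the condition (exactly 5 times):
  a: 5
  head: 5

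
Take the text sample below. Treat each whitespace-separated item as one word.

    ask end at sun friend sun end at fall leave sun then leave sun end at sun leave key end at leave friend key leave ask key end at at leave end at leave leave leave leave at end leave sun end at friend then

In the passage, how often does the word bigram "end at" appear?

Scanning the 44 overlapping bigram windows for "end at":
  position 2–3: end at
  position 7–8: end at
  position 15–16: end at
  position 20–21: end at
  position 28–29: end at
  position 32–33: end at
  position 42–43: end at

7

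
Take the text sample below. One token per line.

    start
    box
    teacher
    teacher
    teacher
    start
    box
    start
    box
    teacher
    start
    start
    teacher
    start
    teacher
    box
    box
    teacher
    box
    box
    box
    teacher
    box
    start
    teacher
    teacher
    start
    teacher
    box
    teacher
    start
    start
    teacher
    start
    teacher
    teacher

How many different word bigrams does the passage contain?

9

36 tokens → 35 bigram windows in total.
Repeated bigrams (each contributes count−1 duplicates):
  start teacher: 6
  teacher start: 6
  box teacher: 5
  teacher box: 4
  teacher teacher: 4
  box box: 3
  start box: 3
  box start: 2
  … (1 more repeated)
26 duplicate windows → 35 − 26 = 9 distinct.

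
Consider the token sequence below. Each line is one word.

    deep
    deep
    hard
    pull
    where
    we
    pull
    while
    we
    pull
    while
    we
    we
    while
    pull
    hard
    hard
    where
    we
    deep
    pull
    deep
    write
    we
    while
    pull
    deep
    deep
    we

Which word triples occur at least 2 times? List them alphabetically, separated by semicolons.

pull while we; we pull while; we while pull

Trigram counts meeting the condition (at least 2 times):
  pull while we: 2
  we pull while: 2
  we while pull: 2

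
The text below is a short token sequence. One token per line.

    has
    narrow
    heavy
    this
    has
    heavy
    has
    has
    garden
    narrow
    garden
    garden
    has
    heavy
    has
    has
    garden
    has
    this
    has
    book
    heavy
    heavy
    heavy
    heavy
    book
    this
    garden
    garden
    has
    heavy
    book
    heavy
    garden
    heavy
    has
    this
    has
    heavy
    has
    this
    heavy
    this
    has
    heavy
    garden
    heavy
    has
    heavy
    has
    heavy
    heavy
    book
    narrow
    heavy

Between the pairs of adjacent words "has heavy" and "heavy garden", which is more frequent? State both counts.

"has heavy" (7 vs 2)

"has heavy": 7 occurrences
"heavy garden": 2 occurrences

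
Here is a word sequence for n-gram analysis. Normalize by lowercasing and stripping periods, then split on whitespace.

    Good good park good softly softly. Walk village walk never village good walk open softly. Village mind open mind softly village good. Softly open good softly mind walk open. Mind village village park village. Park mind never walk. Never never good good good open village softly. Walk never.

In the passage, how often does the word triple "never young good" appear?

Scanning the 46 overlapping trigram windows for "never young good":
  (none found)

0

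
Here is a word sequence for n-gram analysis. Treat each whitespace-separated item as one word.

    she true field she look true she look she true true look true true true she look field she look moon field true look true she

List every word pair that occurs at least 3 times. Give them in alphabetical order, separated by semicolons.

Bigram counts meeting the condition (at least 3 times):
  look true: 3
  she look: 4
  true she: 3
  true true: 3

look true; she look; true she; true true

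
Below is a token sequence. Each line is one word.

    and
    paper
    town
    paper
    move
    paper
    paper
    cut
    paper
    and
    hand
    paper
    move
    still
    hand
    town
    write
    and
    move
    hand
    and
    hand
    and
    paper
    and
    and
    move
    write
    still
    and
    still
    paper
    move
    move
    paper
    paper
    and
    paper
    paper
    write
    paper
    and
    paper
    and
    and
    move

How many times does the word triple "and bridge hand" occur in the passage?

Scanning the 44 overlapping trigram windows for "and bridge hand":
  (none found)

0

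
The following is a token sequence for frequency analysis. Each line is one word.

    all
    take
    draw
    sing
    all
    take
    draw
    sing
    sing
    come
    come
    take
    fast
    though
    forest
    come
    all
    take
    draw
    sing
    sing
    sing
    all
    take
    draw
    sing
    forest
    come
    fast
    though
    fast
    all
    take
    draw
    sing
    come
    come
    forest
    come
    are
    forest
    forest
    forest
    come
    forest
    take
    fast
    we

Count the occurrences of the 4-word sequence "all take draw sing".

5

Scanning the 45 overlapping 4-gram windows for "all take draw sing":
  position 1–4: all take draw sing
  position 5–8: all take draw sing
  position 17–20: all take draw sing
  position 23–26: all take draw sing
  position 32–35: all take draw sing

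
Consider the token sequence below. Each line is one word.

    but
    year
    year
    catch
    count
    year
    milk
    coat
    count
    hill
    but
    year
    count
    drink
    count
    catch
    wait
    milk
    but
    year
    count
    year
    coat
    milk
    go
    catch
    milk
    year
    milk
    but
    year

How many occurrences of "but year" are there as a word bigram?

4

Scanning the 30 overlapping bigram windows for "but year":
  position 1–2: but year
  position 11–12: but year
  position 19–20: but year
  position 30–31: but year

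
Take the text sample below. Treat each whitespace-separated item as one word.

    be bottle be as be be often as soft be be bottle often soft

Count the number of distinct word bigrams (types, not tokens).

14 tokens → 13 bigram windows in total.
Repeated bigrams (each contributes count−1 duplicates):
  be be: 2
  be bottle: 2
2 duplicate windows → 13 − 2 = 11 distinct.

11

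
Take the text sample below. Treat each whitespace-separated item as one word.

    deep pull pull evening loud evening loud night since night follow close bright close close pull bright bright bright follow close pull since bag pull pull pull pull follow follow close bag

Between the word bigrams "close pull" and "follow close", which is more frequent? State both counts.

"follow close" (3 vs 2)

"close pull": 2 occurrences
"follow close": 3 occurrences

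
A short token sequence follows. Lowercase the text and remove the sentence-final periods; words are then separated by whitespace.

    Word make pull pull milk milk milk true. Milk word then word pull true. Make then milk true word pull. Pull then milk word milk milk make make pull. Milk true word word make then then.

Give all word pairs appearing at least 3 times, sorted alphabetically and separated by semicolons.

milk milk; milk true

Bigram counts meeting the condition (at least 3 times):
  milk milk: 3
  milk true: 3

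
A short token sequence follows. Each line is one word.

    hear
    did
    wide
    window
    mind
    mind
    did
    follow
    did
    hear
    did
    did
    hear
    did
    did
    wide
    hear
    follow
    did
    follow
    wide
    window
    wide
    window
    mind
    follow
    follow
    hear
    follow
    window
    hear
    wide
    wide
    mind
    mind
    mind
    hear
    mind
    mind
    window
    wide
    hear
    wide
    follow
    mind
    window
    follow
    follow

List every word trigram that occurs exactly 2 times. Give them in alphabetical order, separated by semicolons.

did hear did; hear did did; wide window mind

Trigram counts meeting the condition (exactly 2 times):
  did hear did: 2
  hear did did: 2
  wide window mind: 2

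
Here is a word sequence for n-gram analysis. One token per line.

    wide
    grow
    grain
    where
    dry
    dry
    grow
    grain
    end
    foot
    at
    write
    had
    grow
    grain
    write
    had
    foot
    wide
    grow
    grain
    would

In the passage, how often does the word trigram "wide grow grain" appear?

Scanning the 20 overlapping trigram windows for "wide grow grain":
  position 1–3: wide grow grain
  position 19–21: wide grow grain

2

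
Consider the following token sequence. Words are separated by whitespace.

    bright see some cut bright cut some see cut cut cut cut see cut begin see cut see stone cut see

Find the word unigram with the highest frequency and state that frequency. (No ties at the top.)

Unigram frequencies (highest first):
  cut: 9
  see: 6
  bright: 2
  some: 2
  begin: 1
  stone: 1

"cut", 9 times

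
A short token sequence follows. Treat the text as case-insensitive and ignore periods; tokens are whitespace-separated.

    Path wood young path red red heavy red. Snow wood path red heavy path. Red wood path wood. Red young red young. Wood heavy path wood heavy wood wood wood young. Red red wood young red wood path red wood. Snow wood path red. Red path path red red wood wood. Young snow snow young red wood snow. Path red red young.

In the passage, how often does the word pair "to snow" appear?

0

Scanning the 61 overlapping bigram windows for "to snow":
  (none found)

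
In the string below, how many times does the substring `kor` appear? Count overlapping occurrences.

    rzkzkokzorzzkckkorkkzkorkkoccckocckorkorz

4

Sliding a length-3 window over the 41 characters (39 positions):
  position 16–18: kor
  position 22–24: kor
  position 35–37: kor
  position 38–40: kor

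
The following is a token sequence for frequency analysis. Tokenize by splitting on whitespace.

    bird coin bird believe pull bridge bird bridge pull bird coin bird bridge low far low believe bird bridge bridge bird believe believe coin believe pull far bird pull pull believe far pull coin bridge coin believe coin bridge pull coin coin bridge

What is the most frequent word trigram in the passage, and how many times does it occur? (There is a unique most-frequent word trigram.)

"bird coin bird", 2 times

Trigram frequencies (highest first):
  bird coin bird: 2
  coin bird believe: 1
  bird believe pull: 1
  believe pull bridge: 1
  pull bridge bird: 1
  bridge bird bridge: 1
  … (34 more, each ≤ 1)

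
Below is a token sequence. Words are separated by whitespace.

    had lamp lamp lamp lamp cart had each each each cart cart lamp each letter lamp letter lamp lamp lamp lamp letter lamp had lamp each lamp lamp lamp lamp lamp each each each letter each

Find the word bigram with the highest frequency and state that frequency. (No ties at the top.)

"lamp lamp", 10 times

Bigram frequencies (highest first):
  lamp lamp: 10
  each each: 4
  lamp each: 3
  letter lamp: 3
  had lamp: 2
  each letter: 2
  … (10 more, each ≤ 2)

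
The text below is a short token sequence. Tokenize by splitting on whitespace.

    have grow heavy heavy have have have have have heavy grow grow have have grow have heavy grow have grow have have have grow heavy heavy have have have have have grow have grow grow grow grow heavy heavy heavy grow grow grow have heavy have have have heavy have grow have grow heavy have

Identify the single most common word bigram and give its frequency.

Bigram frequencies (highest first):
  have have: 13
  have grow: 8
  grow have: 7
  grow grow: 6
  heavy have: 5
  grow heavy: 4
  … (3 more, each ≤ 4)

"have have", 13 times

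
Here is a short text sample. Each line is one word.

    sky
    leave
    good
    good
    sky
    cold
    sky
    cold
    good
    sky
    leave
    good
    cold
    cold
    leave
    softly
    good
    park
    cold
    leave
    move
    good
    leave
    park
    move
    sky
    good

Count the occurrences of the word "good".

Scanning the 27 tokens for "good":
  position 3: good
  position 4: good
  position 9: good
  position 12: good
  position 17: good
  position 22: good
  position 27: good

7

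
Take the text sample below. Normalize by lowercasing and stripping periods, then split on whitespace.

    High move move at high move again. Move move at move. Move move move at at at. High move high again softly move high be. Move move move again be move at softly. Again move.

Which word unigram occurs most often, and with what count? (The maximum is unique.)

Unigram frequencies (highest first):
  move: 16
  at: 6
  high: 5
  again: 4
  softly: 2
  be: 2

"move", 16 times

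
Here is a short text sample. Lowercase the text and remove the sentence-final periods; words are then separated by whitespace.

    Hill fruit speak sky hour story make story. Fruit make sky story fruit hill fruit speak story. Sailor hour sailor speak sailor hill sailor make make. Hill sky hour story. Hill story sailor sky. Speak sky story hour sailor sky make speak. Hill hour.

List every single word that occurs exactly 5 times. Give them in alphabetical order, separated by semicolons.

Unigram counts meeting the condition (exactly 5 times):
  hour: 5
  make: 5
  speak: 5

hour; make; speak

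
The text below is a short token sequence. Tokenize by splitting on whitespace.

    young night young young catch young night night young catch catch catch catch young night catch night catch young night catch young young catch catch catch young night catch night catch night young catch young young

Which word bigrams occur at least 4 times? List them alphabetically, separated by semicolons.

catch catch; catch young; night catch; young catch; young night

Bigram counts meeting the condition (at least 4 times):
  catch catch: 5
  catch young: 6
  night catch: 5
  young catch: 4
  young night: 5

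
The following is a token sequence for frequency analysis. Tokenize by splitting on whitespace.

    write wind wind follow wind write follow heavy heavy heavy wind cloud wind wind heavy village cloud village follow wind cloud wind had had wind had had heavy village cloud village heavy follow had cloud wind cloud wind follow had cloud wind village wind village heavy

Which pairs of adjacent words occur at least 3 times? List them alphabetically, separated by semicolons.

cloud wind; wind cloud

Bigram counts meeting the condition (at least 3 times):
  cloud wind: 5
  wind cloud: 3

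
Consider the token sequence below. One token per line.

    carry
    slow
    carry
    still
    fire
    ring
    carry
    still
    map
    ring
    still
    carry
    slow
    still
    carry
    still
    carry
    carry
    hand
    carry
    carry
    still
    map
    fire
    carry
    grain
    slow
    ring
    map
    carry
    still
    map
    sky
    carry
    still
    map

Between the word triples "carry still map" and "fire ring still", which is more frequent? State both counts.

"carry still map": 4 occurrences
"fire ring still": 0 occurrences

"carry still map" (4 vs 0)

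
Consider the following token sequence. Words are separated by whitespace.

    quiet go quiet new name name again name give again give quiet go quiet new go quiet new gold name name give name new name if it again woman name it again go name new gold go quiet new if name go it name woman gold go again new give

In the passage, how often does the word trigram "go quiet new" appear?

Scanning the 48 overlapping trigram windows for "go quiet new":
  position 2–4: go quiet new
  position 13–15: go quiet new
  position 16–18: go quiet new
  position 37–39: go quiet new

4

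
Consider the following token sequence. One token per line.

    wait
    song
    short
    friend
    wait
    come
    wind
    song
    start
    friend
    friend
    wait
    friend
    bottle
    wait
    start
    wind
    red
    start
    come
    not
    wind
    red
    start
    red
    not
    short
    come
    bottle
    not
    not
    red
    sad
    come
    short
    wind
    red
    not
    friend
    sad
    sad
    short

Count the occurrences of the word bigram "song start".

Scanning the 41 overlapping bigram windows for "song start":
  position 8–9: song start

1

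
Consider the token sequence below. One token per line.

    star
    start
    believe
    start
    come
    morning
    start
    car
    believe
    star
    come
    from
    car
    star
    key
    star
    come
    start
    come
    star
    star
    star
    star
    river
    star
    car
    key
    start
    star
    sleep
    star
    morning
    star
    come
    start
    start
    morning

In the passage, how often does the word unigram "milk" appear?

Scanning the 37 tokens for "milk":
  (none found)

0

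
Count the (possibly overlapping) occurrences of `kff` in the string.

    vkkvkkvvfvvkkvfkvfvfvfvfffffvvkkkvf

0

Sliding a length-3 window over the 35 characters (33 positions):
  (no match at any position)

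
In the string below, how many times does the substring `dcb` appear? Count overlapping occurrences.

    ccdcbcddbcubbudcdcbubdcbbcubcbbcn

3

Sliding a length-3 window over the 33 characters (31 positions):
  position 3–5: dcb
  position 17–19: dcb
  position 22–24: dcb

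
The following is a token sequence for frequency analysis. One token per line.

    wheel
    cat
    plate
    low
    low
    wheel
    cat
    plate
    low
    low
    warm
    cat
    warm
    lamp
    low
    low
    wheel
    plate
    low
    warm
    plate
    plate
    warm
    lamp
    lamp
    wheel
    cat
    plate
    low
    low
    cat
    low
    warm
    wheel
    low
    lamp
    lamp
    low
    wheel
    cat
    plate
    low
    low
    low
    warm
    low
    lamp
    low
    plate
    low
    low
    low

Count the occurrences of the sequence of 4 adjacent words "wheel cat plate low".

Scanning the 49 overlapping 4-gram windows for "wheel cat plate low":
  position 1–4: wheel cat plate low
  position 6–9: wheel cat plate low
  position 26–29: wheel cat plate low
  position 39–42: wheel cat plate low

4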